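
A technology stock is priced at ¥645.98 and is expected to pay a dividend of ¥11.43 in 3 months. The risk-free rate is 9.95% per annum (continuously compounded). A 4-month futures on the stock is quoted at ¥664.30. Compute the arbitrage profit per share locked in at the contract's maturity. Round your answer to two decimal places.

¥8.06 per share

PV(dividends) I = 11.43·e^(−0.0995·3/12) = 11.1492
Fair futures F* = (S − I)·e^(rT) = (645.98 − 11.1492)·e^0.033167 = 634.8308 × 1.033723 = 656.2392
Market ¥664.30 > fair 656.2392: forward overpriced → cash-and-carry (borrow at r, buy the stock and collect the dividends, short the forward).
Profit at T = |F_mkt − F*| = |664.30 − 656.2392| = ¥8.06 per share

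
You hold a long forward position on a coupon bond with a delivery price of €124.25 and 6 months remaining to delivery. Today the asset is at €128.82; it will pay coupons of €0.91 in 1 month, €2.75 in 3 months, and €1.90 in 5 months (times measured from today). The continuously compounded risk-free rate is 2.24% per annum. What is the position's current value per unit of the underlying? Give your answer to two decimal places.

€0.43

PV(remaining coupons) I = 0.91·e^(−0.0224·1/12) + 2.75·e^(−0.0224·3/12) + 1.90·e^(−0.0224·5/12) = 5.5253
Current forward F = (S − I)·e^(rT) = (128.82 − 5.5253)·e^(0.0224·6/12) = 123.2947 × 1.011263 = 124.6834
Value (long) = (F − K)·e^(−rT) = (124.6834 − 124.25) × 0.988862 = 0.4286
Value = €0.43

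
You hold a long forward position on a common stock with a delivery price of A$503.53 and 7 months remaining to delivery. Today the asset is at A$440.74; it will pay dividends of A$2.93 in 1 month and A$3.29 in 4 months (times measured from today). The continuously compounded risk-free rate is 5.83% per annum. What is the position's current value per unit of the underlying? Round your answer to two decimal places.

PV(remaining dividends) I = 2.93·e^(−0.0583·1/12) + 3.29·e^(−0.0583·4/12) = 6.1425
Current forward F = (S − I)·e^(rT) = (440.74 − 6.1425)·e^(0.0583·7/12) = 434.5975 × 1.034593 = 449.6315
Value (long) = (F − K)·e^(−rT) = (449.6315 − 503.53) × 0.966563 = -52.0963
Value = -A$52.10

-A$52.10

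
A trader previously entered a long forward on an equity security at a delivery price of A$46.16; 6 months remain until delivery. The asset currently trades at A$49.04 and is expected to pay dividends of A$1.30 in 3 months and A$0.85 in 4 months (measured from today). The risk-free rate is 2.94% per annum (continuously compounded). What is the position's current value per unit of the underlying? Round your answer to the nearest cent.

A$1.42

PV(remaining dividends) I = 1.30·e^(−0.0294·3/12) + 0.85·e^(−0.0294·4/12) = 2.1322
Current forward F = (S − I)·e^(rT) = (49.04 − 2.1322)·e^(0.0294·6/12) = 46.9078 × 1.014809 = 47.6025
Value (long) = (F − K)·e^(−rT) = (47.6025 − 46.16) × 0.985408 = 1.4215
Value = A$1.42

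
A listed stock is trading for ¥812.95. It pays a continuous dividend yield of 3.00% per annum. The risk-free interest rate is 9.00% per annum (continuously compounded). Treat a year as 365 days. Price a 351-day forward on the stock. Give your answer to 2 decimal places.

F = S·e^((r − q)T) = 812.95 · e^((0.0900 − 0.0300) × 351/365)
= 812.95 · e^0.057699 = 812.95 × 1.059396
F = ¥861.24

¥861.24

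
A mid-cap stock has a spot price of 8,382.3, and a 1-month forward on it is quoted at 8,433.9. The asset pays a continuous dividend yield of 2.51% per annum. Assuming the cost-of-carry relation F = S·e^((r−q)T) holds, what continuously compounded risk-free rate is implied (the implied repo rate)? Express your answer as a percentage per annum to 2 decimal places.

9.87%

From F = S·e^((r−q)T): (r − q) = ln(F/S)/T
ln(8433.9/8382.3) = ln(1.006156) = 0.006137
(r − q) = 0.006137 / (1/12) = 0.073644
r = ln(F/S)/T + q = 0.073644 + 0.0251 = 0.098744
r = 9.87%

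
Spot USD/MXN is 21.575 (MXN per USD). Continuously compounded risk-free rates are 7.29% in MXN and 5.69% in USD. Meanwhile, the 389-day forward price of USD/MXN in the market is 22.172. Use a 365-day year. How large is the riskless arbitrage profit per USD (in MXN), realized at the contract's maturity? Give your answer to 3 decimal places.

0.226 per USD (in MXN)

Fair forward: F* = S·e^(carry·T), with carry = (r_MXN − r_USD) = 0.0729 − 0.0569 = 0.0160
F* = 21.575 · e^(0.0160 × 389/365) = 21.575 · e^0.017052 = 21.575 × 1.017198 = 21.9460
Market 22.172 > fair 21.9460: forward overpriced → cash-and-carry (buy spot, short the forward).
At maturity, profit = |F_mkt − F*| = |22.172 − 21.9460| = 0.226 per USD (in MXN)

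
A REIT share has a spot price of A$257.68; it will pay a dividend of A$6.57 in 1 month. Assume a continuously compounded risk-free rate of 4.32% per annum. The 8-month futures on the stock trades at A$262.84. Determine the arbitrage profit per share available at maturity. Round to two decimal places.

A$4.37 per share

PV(dividends) I = 6.57·e^(−0.0432·1/12) = 6.5464
Fair futures F* = (S − I)·e^(rT) = (257.68 − 6.5464)·e^0.028800 = 251.1336 × 1.029219 = 258.4715
Market A$262.84 > fair 258.4715: forward overpriced → cash-and-carry (borrow at r, buy the stock and collect the dividends, short the forward).
Profit at T = |F_mkt − F*| = |262.84 − 258.4715| = A$4.37 per share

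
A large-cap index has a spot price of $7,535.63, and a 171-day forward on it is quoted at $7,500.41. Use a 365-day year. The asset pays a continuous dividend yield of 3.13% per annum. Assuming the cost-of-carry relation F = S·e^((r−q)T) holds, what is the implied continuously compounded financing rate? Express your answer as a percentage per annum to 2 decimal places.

2.13%

From F = S·e^((r−q)T): (r − q) = ln(F/S)/T
ln(7500.41/7535.63) = ln(0.995326) = -0.004685
(r − q) = -0.004685 / (171/365) = -0.010000
r = ln(F/S)/T + q = -0.010000 + 0.0313 = 0.021300
r = 2.13%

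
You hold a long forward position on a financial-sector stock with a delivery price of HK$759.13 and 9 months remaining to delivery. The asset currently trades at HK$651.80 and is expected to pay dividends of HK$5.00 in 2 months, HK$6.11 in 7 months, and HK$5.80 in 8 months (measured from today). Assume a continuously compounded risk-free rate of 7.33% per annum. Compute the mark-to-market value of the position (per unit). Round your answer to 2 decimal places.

-HK$83.04

PV(remaining dividends) I = 5.00·e^(−0.0733·2/12) + 6.11·e^(−0.0733·7/12) + 5.80·e^(−0.0733·8/12) = 16.3169
Current forward F = (S − I)·e^(rT) = (651.80 − 16.3169)·e^(0.0733·9/12) = 635.4831 × 1.056514 = 671.3968
Value (long) = (F − K)·e^(−rT) = (671.3968 − 759.13) × 0.946509 = -83.0403
Value = -HK$83.04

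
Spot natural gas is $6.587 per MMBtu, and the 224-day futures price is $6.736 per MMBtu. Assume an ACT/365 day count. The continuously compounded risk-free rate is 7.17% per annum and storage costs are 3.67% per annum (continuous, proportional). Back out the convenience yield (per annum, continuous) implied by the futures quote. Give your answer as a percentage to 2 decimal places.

F = S·e^((r+u−y)T) ⇒ (r+u−y) = ln(F/S)/T
ln(6.736/6.587) = 0.022368; /T ⇒ 0.036448
y = r + u − ln(F/S)/T = 0.0717 + 0.0367 − 0.036448 = 0.071952
y = 7.20%

7.20%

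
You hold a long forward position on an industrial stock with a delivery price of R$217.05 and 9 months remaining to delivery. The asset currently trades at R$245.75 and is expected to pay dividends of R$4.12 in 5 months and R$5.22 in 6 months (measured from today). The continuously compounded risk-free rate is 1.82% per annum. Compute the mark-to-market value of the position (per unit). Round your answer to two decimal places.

PV(remaining dividends) I = 4.12·e^(−0.0182·5/12) + 5.22·e^(−0.0182·6/12) = 9.2616
Current forward F = (S − I)·e^(rT) = (245.75 − 9.2616)·e^(0.0182·9/12) = 236.4884 × 1.013744 = 239.7387
Value (long) = (F − K)·e^(−rT) = (239.7387 − 217.05) × 0.986443 = 22.3811
Value = R$22.38

R$22.38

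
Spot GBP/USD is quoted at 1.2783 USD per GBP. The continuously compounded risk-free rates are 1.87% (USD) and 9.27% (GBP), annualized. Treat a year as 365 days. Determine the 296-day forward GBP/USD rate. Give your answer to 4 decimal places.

F = S·e^((r_USD − r_GBP)T) = 1.2783 · e^((0.0187 − 0.0927) × 296/365)
= 1.2783 · e^-0.060011 = 1.2783 × 0.941754
F = 1.2038 USD per GBP

1.2038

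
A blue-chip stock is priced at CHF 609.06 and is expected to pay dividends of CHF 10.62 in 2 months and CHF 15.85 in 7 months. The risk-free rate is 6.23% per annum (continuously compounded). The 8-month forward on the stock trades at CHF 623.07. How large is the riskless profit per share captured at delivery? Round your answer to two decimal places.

PV(dividends) I = 10.62·e^(−0.0623·2/12) + 15.85·e^(−0.0623·7/12) = 25.7946
Fair forward F* = (S − I)·e^(rT) = (609.06 − 25.7946)·e^0.041533 = 583.2654 × 1.042408 = 608.0005
Market CHF 623.07 > fair 608.0005: forward overpriced → cash-and-carry (borrow at r, buy the stock and collect the dividends, short the forward).
Profit at T = |F_mkt − F*| = |623.07 − 608.0005| = CHF 15.07 per share

CHF 15.07 per share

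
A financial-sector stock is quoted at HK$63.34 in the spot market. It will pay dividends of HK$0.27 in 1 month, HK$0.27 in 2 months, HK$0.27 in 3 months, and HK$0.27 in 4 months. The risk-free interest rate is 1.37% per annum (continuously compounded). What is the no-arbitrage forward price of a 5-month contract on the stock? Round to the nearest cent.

PV(dividends) I = 0.27·e^(−0.0137·1/12) + 0.27·e^(−0.0137·2/12) + 0.27·e^(−0.0137·3/12) + 0.27·e^(−0.0137·4/12)
I = 0.2697 + 0.2694 + 0.2691 + 0.2688 = 1.0770
F = (S − I)·e^(rT) = (63.34 − 1.0770) · e^(0.0137·5/12)
= 62.2630 · e^0.005708 = 62.2630 × 1.005724 = HK$62.62

HK$62.62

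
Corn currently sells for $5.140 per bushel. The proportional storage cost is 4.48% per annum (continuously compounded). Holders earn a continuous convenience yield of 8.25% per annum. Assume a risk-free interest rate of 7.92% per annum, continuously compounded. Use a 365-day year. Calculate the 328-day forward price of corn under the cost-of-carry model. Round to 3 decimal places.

Net carry = r + u − y = 0.0792 + 0.0448 − 0.0825 = 0.0415
F = S·e^((r+u−y)T) = 5.140 · e^(0.0415 × 328/365) = 5.140 · e^0.037293
= 5.140 × 1.037997 = $5.335 per bushel

$5.335 per bushel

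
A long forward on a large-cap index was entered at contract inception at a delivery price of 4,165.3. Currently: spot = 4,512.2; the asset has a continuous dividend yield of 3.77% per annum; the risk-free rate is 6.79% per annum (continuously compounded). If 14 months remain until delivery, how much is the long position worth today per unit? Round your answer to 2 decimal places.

469.97

Current fair forward for the remaining 14 months: F = S·e^((r − q)·T), (r − q) = 0.0679 − 0.0377 = 0.0302
F = 4512.2 · e^(0.0302 × 14/12) = 4512.2 × 1.03586138 = 4674.0137
Value of long forward = (F − K)·e^(−rT) = (4674.0137 − 4165.3) · e^(−0.0679·14/12)
= 508.7137 × 0.92383974 = 469.97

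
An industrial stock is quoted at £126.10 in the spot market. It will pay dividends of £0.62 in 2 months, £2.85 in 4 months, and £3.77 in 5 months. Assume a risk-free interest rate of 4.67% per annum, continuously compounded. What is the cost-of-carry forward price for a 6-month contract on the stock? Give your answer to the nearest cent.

PV(dividends) I = 0.62·e^(−0.0467·2/12) + 2.85·e^(−0.0467·4/12) + 3.77·e^(−0.0467·5/12)
I = 0.6152 + 2.8060 + 3.6974 = 7.1186
F = (S − I)·e^(rT) = (126.10 − 7.1186) · e^(0.0467·6/12)
= 118.9814 · e^0.023350 = 118.9814 × 1.023625 = £121.79

£121.79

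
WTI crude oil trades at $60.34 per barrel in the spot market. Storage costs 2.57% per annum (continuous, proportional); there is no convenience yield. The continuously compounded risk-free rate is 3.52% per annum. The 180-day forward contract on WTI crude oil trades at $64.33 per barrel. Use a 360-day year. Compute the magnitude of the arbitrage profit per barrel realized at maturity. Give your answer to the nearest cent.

Fair forward: F* = S·e^(carry·T), with carry = (r + u) = 0.0352 + 0.0257 = 0.0609
F* = 60.34 · e^(0.0609 × 180/360) = 60.34 · e^0.030450 = 60.34 × 1.030918 = $62.2056
Market $64.33 > fair $62.2056: forward overpriced → cash-and-carry (buy spot, short the forward).
At maturity, profit = |F_mkt − F*| = |64.33 − 62.2056| = $2.12 per barrel

$2.12 per barrel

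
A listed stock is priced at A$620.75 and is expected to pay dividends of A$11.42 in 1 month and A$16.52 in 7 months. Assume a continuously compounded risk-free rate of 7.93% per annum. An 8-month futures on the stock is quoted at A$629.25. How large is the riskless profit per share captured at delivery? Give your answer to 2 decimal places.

A$3.39 per share

PV(dividends) I = 11.42·e^(−0.0793·1/12) + 16.52·e^(−0.0793·7/12) = 27.1180
Fair futures F* = (S − I)·e^(rT) = (620.75 − 27.1180)·e^0.052867 = 593.6320 × 1.054289 = 625.8597
Market A$629.25 > fair 625.8597: forward overpriced → cash-and-carry (borrow at r, buy the stock and collect the dividends, short the forward).
Profit at T = |F_mkt − F*| = |629.25 − 625.8597| = A$3.39 per share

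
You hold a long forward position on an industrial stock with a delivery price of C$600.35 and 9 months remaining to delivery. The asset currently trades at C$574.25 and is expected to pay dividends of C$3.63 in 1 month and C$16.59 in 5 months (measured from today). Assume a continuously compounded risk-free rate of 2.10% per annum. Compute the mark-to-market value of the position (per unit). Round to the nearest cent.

PV(remaining dividends) I = 3.63·e^(−0.0210·1/12) + 16.59·e^(−0.0210·5/12) = 20.0691
Current forward F = (S − I)·e^(rT) = (574.25 − 20.0691)·e^(0.0210·9/12) = 554.1809 × 1.015875 = 562.9785
Value (long) = (F − K)·e^(−rT) = (562.9785 − 600.35) × 0.984373 = -36.7875
Value = -C$36.79

-C$36.79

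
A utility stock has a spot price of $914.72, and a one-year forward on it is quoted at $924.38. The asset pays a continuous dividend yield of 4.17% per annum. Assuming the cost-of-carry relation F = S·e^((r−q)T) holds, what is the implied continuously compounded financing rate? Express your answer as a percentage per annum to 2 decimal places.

5.22%

From F = S·e^((r−q)T): (r − q) = ln(F/S)/T
ln(924.38/914.72) = ln(1.010561) = 0.010506
(r − q) = 0.010506 / (12/12) = 0.010506
r = ln(F/S)/T + q = 0.010506 + 0.0417 = 0.052206
r = 5.22%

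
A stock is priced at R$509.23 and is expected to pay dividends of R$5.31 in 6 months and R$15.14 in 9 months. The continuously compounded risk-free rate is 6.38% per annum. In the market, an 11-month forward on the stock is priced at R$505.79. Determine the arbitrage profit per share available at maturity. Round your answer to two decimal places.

PV(dividends) I = 5.31·e^(−0.0638·6/12) + 15.14·e^(−0.0638·9/12) = 19.5759
Fair forward F* = (S − I)·e^(rT) = (509.23 − 19.5759)·e^0.058483 = 489.6541 × 1.060227 = 519.1445
Market R$505.79 < fair 519.1445: forward underpriced → reverse cash-and-carry (short the stock, invest proceeds at r, pay the dividends, go long the forward).
Profit at T = |F_mkt − F*| = |505.79 − 519.1445| = R$13.35 per share

R$13.35 per share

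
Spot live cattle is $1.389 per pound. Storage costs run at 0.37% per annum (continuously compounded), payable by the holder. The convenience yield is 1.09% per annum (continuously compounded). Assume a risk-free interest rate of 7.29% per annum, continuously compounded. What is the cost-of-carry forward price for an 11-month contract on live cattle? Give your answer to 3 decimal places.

$1.475 per pound

Net carry = r + u − y = 0.0729 + 0.0037 − 0.0109 = 0.0657
F = S·e^((r+u−y)T) = 1.389 · e^(0.0657 × 11/12) = 1.389 · e^0.060225
= 1.389 × 1.062075 = $1.475 per pound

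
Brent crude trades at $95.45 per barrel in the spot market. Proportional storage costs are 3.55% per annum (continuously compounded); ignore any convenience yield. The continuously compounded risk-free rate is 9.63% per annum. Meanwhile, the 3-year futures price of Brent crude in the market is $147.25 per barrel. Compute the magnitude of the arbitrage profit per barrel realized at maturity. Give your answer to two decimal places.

Fair futures: F* = S·e^(carry·T), with carry = (r + u) = 0.0963 + 0.0355 = 0.1318
F* = 95.45 · e^(0.1318 × 3) = 95.45 · e^0.395400 = 95.45 × 1.484978 = $141.7412
Market $147.25 > fair $141.7412: forward overpriced → cash-and-carry (buy spot, short the forward).
At maturity, profit = |F_mkt − F*| = |147.25 − 141.7412| = $5.51 per barrel

$5.51 per barrel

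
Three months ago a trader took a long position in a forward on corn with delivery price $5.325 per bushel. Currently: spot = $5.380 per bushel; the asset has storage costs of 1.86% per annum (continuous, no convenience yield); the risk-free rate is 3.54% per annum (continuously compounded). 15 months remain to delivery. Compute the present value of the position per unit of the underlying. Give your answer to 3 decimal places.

Current fair forward for the remaining 15 months: F = S·e^((r + u)·T), (r + u) = 0.0354 + 0.0186 = 0.0540
F = 5.380 · e^(0.0540 × 15/12) = 5.380 × 1.069830 = 5.7557
Value of long forward = (F − K)·e^(−rT) = (5.7557 − 5.325) · e^(−0.0354·15/12)
= 0.4307 × 0.956715 = 0.412

$0.412 per bushel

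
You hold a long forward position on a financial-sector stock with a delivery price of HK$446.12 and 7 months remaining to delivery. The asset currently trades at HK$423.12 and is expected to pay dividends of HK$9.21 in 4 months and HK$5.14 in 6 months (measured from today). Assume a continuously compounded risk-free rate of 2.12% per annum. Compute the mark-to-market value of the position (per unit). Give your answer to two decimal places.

-HK$31.75

PV(remaining dividends) I = 9.21·e^(−0.0212·4/12) + 5.14·e^(−0.0212·6/12) = 14.2309
Current forward F = (S − I)·e^(rT) = (423.12 − 14.2309)·e^(0.0212·7/12) = 408.8891 × 1.012443 = 413.9769
Value (long) = (F − K)·e^(−rT) = (413.9769 − 446.12) × 0.987709 = -31.7480
Value = -HK$31.75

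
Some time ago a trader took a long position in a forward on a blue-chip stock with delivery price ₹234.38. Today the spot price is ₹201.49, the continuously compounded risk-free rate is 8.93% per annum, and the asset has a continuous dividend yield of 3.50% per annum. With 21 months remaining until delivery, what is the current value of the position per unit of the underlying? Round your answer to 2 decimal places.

Current fair forward for the remaining 21 months: F = S·e^((r − q)·T), (r − q) = 0.0893 − 0.0350 = 0.0543
F = 201.49 · e^(0.0543 × 21/12) = 201.49 × 1.099686 = 221.5757
Value of long forward = (F − K)·e^(−rT) = (221.5757 − 234.38) · e^(−0.0893·21/12)
= -12.8043 × 0.855324 = -10.95

-₹10.95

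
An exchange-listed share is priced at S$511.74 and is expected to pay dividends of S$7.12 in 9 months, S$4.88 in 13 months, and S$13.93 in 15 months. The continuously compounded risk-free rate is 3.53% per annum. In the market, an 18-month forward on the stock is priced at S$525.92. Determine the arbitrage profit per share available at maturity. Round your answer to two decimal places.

PV(dividends) I = 7.12·e^(−0.0353·9/12) + 4.88·e^(−0.0353·13/12) + 13.93·e^(−0.0353·15/12) = 24.9596
Fair forward F* = (S − I)·e^(rT) = (511.74 − 24.9596)·e^0.052950 = 486.7804 × 1.054377 = 513.2501
Market S$525.92 > fair 513.2501: forward overpriced → cash-and-carry (borrow at r, buy the stock and collect the dividends, short the forward).
Profit at T = |F_mkt − F*| = |525.92 − 513.2501| = S$12.67 per share

S$12.67 per share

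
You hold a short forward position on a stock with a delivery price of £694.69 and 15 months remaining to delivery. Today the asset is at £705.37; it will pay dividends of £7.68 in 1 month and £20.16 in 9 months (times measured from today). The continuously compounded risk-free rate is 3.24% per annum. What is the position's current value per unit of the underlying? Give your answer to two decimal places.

-£10.92

PV(remaining dividends) I = 7.68·e^(−0.0324·1/12) + 20.16·e^(−0.0324·9/12) = 27.3353
Current forward F = (S − I)·e^(rT) = (705.37 − 27.3353)·e^(0.0324·15/12) = 678.0347 × 1.041331 = 706.0586
Value (long) = (F − K)·e^(−rT) = (706.0586 − 694.69) × 0.960309 = 10.9174
Short position value = −(long value) = -£10.92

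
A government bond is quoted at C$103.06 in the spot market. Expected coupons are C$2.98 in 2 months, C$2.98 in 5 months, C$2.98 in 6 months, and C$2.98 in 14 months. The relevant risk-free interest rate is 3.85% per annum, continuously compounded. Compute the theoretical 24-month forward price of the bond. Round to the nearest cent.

PV(coupons) I = 2.98·e^(−0.0385·2/12) + 2.98·e^(−0.0385·5/12) + 2.98·e^(−0.0385·6/12) + 2.98·e^(−0.0385·14/12)
I = 2.9609 + 2.9326 + 2.9232 + 2.8491 = 11.6658
F = (S − I)·e^(rT) = (103.06 − 11.6658) · e^(0.0385·24/12)
= 91.3942 · e^0.077000 = 91.3942 × 1.080042 = C$98.71

C$98.71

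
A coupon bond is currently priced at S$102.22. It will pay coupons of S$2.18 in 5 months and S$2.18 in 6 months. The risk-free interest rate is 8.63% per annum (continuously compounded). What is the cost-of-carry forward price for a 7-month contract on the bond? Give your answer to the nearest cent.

S$103.09

PV(coupons) I = 2.18·e^(−0.0863·5/12) + 2.18·e^(−0.0863·6/12)
I = 2.1030 + 2.0879 = 4.1909
F = (S − I)·e^(rT) = (102.22 − 4.1909) · e^(0.0863·7/12)
= 98.0291 · e^0.050342 = 98.0291 × 1.051631 = S$103.09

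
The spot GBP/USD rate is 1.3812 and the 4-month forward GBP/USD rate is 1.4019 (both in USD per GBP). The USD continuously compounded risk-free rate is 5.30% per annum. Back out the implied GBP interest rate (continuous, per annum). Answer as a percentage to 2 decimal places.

0.84%

F = S·e^((r_USD − r_GBP)T) ⇒ r_GBP = r_USD − ln(F/S)/T
ln(1.4019/1.3812) = 0.014876; /(4/12) = 0.044628
r_GBP = 0.0530 − 0.044628 = 0.008372
r_GBP = 0.84%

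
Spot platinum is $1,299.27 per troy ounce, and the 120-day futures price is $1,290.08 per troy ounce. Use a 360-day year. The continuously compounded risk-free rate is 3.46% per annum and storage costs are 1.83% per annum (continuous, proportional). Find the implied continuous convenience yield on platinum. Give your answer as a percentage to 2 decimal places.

F = S·e^((r+u−y)T) ⇒ (r+u−y) = ln(F/S)/T
ln(1290.08/1299.27) = -0.007098; /T ⇒ -0.021294
y = r + u − ln(F/S)/T = 0.0346 + 0.0183 + 0.021294 = 0.074194
y = 7.42%

7.42%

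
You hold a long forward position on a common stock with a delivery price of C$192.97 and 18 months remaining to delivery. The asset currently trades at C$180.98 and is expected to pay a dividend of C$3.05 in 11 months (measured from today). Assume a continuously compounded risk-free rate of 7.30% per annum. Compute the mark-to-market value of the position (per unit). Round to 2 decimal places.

C$5.17

PV(remaining dividends) I = 3.05·e^(−0.0730·11/12) = 2.8526
Current forward F = (S − I)·e^(rT) = (180.98 − 2.8526)·e^(0.0730·18/12) = 178.1274 × 1.115720 = 198.7403
Value (long) = (F − K)·e^(−rT) = (198.7403 − 192.97) × 0.896282 = 5.1718
Value = C$5.17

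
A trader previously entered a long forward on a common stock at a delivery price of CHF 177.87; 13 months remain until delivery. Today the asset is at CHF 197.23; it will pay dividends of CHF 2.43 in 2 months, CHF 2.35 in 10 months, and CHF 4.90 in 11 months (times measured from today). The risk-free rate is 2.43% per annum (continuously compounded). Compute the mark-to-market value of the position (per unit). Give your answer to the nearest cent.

CHF 14.47

PV(remaining dividends) I = 2.43·e^(−0.0243·2/12) + 2.35·e^(−0.0243·10/12) + 4.90·e^(−0.0243·11/12) = 9.5151
Current forward F = (S − I)·e^(rT) = (197.23 − 9.5151)·e^(0.0243·13/12) = 187.7149 × 1.026675 = 192.7222
Value (long) = (F − K)·e^(−rT) = (192.7222 − 177.87) × 0.974018 = 14.4663
Value = CHF 14.47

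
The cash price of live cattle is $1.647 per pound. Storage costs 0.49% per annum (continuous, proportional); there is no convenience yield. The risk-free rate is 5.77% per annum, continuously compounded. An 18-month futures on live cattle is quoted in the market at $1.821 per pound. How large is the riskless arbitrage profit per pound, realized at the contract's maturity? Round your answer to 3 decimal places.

$0.012 per pound

Fair futures: F* = S·e^(carry·T), with carry = (r + u) = 0.0577 + 0.0049 = 0.0626
F* = 1.647 · e^(0.0626 × 18/12) = 1.647 · e^0.093900 = 1.647 × 1.098450 = $1.8091
Market $1.821 > fair $1.8091: forward overpriced → cash-and-carry (buy spot, short the forward).
At maturity, profit = |F_mkt − F*| = |1.821 − 1.8091| = $0.012 per pound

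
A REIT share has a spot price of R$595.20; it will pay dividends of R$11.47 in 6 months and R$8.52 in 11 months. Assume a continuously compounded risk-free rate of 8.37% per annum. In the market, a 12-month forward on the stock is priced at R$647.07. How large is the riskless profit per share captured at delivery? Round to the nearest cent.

R$20.45 per share

PV(dividends) I = 11.47·e^(−0.0837·6/12) + 8.52·e^(−0.0837·11/12) = 18.8906
Fair forward F* = (S − I)·e^(rT) = (595.20 − 18.8906)·e^0.083700 = 576.3094 × 1.087303 = 626.6229
Market R$647.07 > fair 626.6229: forward overpriced → cash-and-carry (borrow at r, buy the stock and collect the dividends, short the forward).
Profit at T = |F_mkt − F*| = |647.07 − 626.6229| = R$20.45 per share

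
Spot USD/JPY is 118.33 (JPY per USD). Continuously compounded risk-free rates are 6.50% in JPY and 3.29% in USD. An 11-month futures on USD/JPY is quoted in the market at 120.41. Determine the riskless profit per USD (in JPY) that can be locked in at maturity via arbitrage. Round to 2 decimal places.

1.45 per USD (in JPY)

Fair futures: F* = S·e^(carry·T), with carry = (r_JPY − r_USD) = 0.0650 − 0.0329 = 0.0321
F* = 118.33 · e^(0.0321 × 11/12) = 118.33 · e^0.029425 = 118.33 × 1.029862 = 121.8636
Market 120.41 < fair 121.8636: forward underpriced → reverse cash-and-carry (short spot, go long the forward).
At maturity, profit = |F_mkt − F*| = |120.41 − 121.8636| = 1.45 per USD (in JPY)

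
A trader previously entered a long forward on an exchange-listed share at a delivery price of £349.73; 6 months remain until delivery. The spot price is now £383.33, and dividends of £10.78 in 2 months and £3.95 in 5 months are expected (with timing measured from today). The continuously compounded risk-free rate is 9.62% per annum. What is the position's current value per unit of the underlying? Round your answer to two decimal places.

£35.62

PV(remaining dividends) I = 10.78·e^(−0.0962·2/12) + 3.95·e^(−0.0962·5/12) = 14.4033
Current forward F = (S − I)·e^(rT) = (383.33 − 14.4033)·e^(0.0962·6/12) = 368.9267 × 1.049276 = 387.1059
Value (long) = (F − K)·e^(−rT) = (387.1059 − 349.73) × 0.953038 = 35.6207
Value = £35.62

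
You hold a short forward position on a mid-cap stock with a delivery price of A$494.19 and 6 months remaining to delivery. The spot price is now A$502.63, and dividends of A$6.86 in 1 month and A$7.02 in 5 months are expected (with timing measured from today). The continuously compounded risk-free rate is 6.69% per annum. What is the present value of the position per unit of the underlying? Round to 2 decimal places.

PV(remaining dividends) I = 6.86·e^(−0.0669·1/12) + 7.02·e^(−0.0669·5/12) = 13.6489
Current forward F = (S − I)·e^(rT) = (502.63 − 13.6489)·e^(0.0669·6/12) = 488.9811 × 1.034016 = 505.6143
Value (long) = (F − K)·e^(−rT) = (505.6143 − 494.19) × 0.967103 = 11.0485
Short position value = −(long value) = -A$11.05

-A$11.05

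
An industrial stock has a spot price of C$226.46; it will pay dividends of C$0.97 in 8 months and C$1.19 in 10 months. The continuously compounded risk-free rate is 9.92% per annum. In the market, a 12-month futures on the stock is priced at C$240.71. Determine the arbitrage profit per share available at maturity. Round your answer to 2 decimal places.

C$7.15 per share

PV(dividends) I = 0.97·e^(−0.0992·8/12) + 1.19·e^(−0.0992·10/12) = 2.0035
Fair futures F* = (S − I)·e^(rT) = (226.46 − 2.0035)·e^0.099200 = 224.4565 × 1.104287 = 247.8644
Market C$240.71 < fair 247.8644: forward underpriced → reverse cash-and-carry (short the stock, invest proceeds at r, pay the dividends, go long the forward).
Profit at T = |F_mkt − F*| = |240.71 − 247.8644| = C$7.15 per share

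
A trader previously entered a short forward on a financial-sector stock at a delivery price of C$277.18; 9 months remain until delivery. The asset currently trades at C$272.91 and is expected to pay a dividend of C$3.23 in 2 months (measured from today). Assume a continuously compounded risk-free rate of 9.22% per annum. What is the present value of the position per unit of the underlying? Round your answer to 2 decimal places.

-C$11.07

PV(remaining dividends) I = 3.23·e^(−0.0922·2/12) = 3.1807
Current forward F = (S − I)·e^(rT) = (272.91 − 3.1807)·e^(0.0922·9/12) = 269.7293 × 1.071597 = 289.0411
Value (long) = (F − K)·e^(−rT) = (289.0411 − 277.18) × 0.933187 = 11.0686
Short position value = −(long value) = -C$11.07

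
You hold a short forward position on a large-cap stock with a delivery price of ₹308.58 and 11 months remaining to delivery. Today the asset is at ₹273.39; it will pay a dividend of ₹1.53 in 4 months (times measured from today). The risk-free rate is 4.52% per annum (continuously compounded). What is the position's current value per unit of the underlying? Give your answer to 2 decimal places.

PV(remaining dividends) I = 1.53·e^(−0.0452·4/12) = 1.5071
Current forward F = (S − I)·e^(rT) = (273.39 − 1.5071)·e^(0.0452·11/12) = 271.8829 × 1.042304 = 283.3846
Value (long) = (F − K)·e^(−rT) = (283.3846 − 308.58) × 0.959413 = -24.1728
Short position value = −(long value) = ₹24.17

₹24.17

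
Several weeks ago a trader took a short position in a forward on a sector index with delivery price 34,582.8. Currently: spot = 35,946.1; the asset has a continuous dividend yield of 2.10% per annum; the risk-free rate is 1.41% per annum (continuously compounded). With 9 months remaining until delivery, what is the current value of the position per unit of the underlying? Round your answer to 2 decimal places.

Current fair forward for the remaining 9 months: F = S·e^((r − q)·T), (r − q) = 0.0141 − 0.0210 = -0.0069
F = 35946.1 · e^(-0.0069 × 9/12) = 35946.1 × 0.99483837 = 35760.5595
Value of long forward = (F − K)·e^(−rT) = (35760.5595 − 34582.8) · e^(−0.0141·9/12)
= 1177.7595 × 0.98948072 = 1165.37
Short position value = −(long value) = -1165.37

-1165.37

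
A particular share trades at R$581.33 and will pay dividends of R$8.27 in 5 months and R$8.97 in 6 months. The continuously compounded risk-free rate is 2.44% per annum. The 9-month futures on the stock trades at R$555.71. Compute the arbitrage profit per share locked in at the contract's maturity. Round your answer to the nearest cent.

PV(dividends) I = 8.27·e^(−0.0244·5/12) + 8.97·e^(−0.0244·6/12) = 17.0476
Fair futures F* = (S − I)·e^(rT) = (581.33 − 17.0476)·e^0.018300 = 564.2824 × 1.018468 = 574.7036
Market R$555.71 < fair 574.7036: forward underpriced → reverse cash-and-carry (short the stock, invest proceeds at r, pay the dividends, go long the forward).
Profit at T = |F_mkt − F*| = |555.71 − 574.7036| = R$18.99 per share

R$18.99 per share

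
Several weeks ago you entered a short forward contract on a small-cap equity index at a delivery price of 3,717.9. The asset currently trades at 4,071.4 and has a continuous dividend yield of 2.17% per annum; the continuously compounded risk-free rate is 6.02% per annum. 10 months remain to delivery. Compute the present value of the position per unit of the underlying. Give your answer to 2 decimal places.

-462.45

Current fair forward for the remaining 10 months: F = S·e^((r − q)·T), (r − q) = 0.0602 − 0.0217 = 0.0385
F = 4071.4 · e^(0.0385 × 10/12) = 4071.4 × 1.03260355 = 4204.1421
Value of long forward = (F − K)·e^(−rT) = (4204.1421 − 3717.9) · e^(−0.0602·10/12)
= 486.2421 × 0.95107090 = 462.45
Short position value = −(long value) = -462.45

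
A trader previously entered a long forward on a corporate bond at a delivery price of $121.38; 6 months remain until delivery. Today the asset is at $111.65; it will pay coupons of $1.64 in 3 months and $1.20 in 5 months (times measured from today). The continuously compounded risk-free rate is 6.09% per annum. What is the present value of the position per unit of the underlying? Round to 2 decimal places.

-$8.87

PV(remaining coupons) I = 1.64·e^(−0.0609·3/12) + 1.20·e^(−0.0609·5/12) = 2.7852
Current forward F = (S − I)·e^(rT) = (111.65 − 2.7852)·e^(0.0609·6/12) = 108.8648 × 1.030918 = 112.2307
Value (long) = (F − K)·e^(−rT) = (112.2307 − 121.38) × 0.970009 = -8.8749
Value = -$8.87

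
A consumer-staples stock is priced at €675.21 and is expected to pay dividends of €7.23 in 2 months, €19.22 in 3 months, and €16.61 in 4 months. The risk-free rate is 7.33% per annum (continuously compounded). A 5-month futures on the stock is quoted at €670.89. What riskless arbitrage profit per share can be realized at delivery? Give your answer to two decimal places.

€18.27 per share

PV(dividends) I = 7.23·e^(−0.0733·2/12) + 19.22·e^(−0.0733·3/12) + 16.61·e^(−0.0733·4/12) = 42.2223
Fair futures F* = (S − I)·e^(rT) = (675.21 − 42.2223)·e^0.030542 = 632.9877 × 1.031013 = 652.6185
Market €670.89 > fair 652.6185: forward overpriced → cash-and-carry (borrow at r, buy the stock and collect the dividends, short the forward).
Profit at T = |F_mkt − F*| = |670.89 − 652.6185| = €18.27 per share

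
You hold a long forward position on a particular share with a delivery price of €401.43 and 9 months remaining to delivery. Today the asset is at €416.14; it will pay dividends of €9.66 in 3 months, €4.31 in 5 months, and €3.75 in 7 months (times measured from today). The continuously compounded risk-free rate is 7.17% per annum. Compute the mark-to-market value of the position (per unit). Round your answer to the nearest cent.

€18.46

PV(remaining dividends) I = 9.66·e^(−0.0717·3/12) + 4.31·e^(−0.0717·5/12) + 3.75·e^(−0.0717·7/12) = 17.2679
Current forward F = (S − I)·e^(rT) = (416.14 − 17.2679)·e^(0.0717·9/12) = 398.8721 × 1.055247 = 420.9086
Value (long) = (F − K)·e^(−rT) = (420.9086 − 401.43) × 0.947645 = 18.4588
Value = €18.46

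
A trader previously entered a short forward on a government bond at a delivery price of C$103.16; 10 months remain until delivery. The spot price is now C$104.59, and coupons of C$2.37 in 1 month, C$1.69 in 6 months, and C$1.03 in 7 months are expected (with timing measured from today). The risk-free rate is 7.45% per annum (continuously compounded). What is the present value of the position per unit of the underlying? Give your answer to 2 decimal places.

-C$2.67

PV(remaining coupons) I = 2.37·e^(−0.0745·1/12) + 1.69·e^(−0.0745·6/12) + 1.03·e^(−0.0745·7/12) = 4.9697
Current forward F = (S − I)·e^(rT) = (104.59 − 4.9697)·e^(0.0745·10/12) = 99.6203 × 1.064051 = 106.0011
Value (long) = (F − K)·e^(−rT) = (106.0011 − 103.16) × 0.939805 = 2.6701
Short position value = −(long value) = -C$2.67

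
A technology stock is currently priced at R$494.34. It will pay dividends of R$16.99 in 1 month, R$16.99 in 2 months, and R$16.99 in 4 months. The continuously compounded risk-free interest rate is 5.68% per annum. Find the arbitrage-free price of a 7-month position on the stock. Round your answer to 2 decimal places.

R$458.88

PV(dividends) I = 16.99·e^(−0.0568·1/12) + 16.99·e^(−0.0568·2/12) + 16.99·e^(−0.0568·4/12)
I = 16.9098 + 16.8299 + 16.6713 = 50.4110
F = (S − I)·e^(rT) = (494.34 − 50.4110) · e^(0.0568·7/12)
= 443.9290 · e^0.033133 = 443.9290 × 1.033688 = R$458.88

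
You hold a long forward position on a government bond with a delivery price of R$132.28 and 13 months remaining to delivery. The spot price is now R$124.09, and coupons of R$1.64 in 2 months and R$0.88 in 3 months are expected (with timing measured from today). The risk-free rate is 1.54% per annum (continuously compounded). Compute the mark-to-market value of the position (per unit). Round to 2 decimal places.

-R$8.51

PV(remaining coupons) I = 1.64·e^(−0.0154·2/12) + 0.88·e^(−0.0154·3/12) = 2.5124
Current forward F = (S − I)·e^(rT) = (124.09 − 2.5124)·e^(0.0154·13/12) = 121.5776 × 1.016823 = 123.6229
Value (long) = (F − K)·e^(−rT) = (123.6229 − 132.28) × 0.983455 = -8.5139
Value = -R$8.51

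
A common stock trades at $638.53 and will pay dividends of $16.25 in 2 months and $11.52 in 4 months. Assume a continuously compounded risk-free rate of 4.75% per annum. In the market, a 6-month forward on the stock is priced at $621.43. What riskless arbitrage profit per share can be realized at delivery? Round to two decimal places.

PV(dividends) I = 16.25·e^(−0.0475·2/12) + 11.52·e^(−0.0475·4/12) = 27.4609
Fair forward F* = (S − I)·e^(rT) = (638.53 − 27.4609)·e^0.023750 = 611.0691 × 1.024034 = 625.7555
Market $621.43 < fair 625.7555: forward underpriced → reverse cash-and-carry (short the stock, invest proceeds at r, pay the dividends, go long the forward).
Profit at T = |F_mkt − F*| = |621.43 − 625.7555| = $4.33 per share

$4.33 per share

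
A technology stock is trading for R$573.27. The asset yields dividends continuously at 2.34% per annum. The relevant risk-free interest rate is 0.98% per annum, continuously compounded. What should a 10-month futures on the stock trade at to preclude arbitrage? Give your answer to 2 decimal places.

F = S·e^((r − q)T) = 573.27 · e^((0.0098 − 0.0234) × 10/12)
= 573.27 · e^-0.011333 = 573.27 × 0.988731
F = R$566.81

R$566.81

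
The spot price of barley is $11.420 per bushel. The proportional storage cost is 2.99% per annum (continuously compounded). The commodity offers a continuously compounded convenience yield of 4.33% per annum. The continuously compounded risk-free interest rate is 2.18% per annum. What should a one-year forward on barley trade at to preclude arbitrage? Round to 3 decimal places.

Net carry = r + u − y = 0.0218 + 0.0299 − 0.0433 = 0.0084
F = S·e^((r+u−y)T) = 11.420 · e^(0.0084 × 12/12) = 11.420 · e^0.008400
= 11.420 × 1.008435 = $11.516 per bushel

$11.516 per bushel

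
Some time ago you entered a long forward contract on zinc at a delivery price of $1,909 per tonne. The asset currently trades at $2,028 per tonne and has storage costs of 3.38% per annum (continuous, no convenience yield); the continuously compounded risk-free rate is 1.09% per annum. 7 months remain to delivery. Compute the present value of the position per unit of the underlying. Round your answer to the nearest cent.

Current fair forward for the remaining 7 months: F = S·e^((r + u)·T), (r + u) = 0.0109 + 0.0338 = 0.0447
F = 2028 · e^(0.0447 × 7/12) = 2028 × 1.02641793 = 2081.5756
Value of long forward = (F − K)·e^(−rT) = (2081.5756 − 1909) · e^(−0.0109·7/12)
= 172.5756 × 0.99366184 = 171.48

$171.48 per tonne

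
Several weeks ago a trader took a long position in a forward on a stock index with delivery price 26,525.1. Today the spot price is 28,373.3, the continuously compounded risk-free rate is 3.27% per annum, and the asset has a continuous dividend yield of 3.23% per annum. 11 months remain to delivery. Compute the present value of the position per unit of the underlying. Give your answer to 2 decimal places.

Current fair forward for the remaining 11 months: F = S·e^((r − q)·T), (r − q) = 0.0327 − 0.0323 = 0.0004
F = 28373.3 · e^(0.0004 × 11/12) = 28373.3 × 1.00036673 = 28383.7053
Value of long forward = (F − K)·e^(−rT) = (28383.7053 − 26525.1) · e^(−0.0327·11/12)
= 1858.6053 × 0.97046979 = 1803.72

1803.72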